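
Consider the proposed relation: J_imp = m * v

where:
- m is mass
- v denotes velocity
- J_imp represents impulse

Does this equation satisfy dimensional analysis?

Yes

m (mass) has dimensions [M].
v (velocity) has dimensions [L T^-1].
J_imp (impulse) has dimensions [L M T^-1].

Left side: [L M T^-1]
Right side: [L M T^-1]

Both sides have the same dimensions, so the equation is dimensionally consistent.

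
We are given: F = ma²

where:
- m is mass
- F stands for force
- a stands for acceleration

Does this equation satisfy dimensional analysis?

No

m (mass) has dimensions [M].
F (force) has dimensions [L M T^-2].
a (acceleration) has dimensions [L T^-2].

Left side: [L M T^-2]
Right side: [L^2 M T^-4]

The two sides have different dimensions, so the equation is NOT dimensionally consistent.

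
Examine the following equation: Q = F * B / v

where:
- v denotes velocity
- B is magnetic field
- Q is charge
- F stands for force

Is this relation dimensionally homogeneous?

No

v (velocity) has dimensions [L T^-1].
B (magnetic field) has dimensions [I^-1 M T^-2].
Q (charge) has dimensions [I T].
F (force) has dimensions [L M T^-2].

Left side: [I T]
Right side: [I^-1 M^2 T^-3]

The two sides have different dimensions, so the equation is NOT dimensionally consistent.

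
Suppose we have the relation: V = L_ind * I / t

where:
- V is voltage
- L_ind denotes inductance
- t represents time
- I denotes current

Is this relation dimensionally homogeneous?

Yes

V (voltage) has dimensions [I^-1 L^2 M T^-3].
L_ind (inductance) has dimensions [I^-2 L^2 M T^-2].
t (time) has dimensions [T].
I (current) has dimensions [I].

Left side: [I^-1 L^2 M T^-3]
Right side: [I^-1 L^2 M T^-3]

Both sides have the same dimensions, so the equation is dimensionally consistent.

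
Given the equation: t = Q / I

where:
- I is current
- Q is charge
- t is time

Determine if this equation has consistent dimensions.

Yes

I (current) has dimensions [I].
Q (charge) has dimensions [I T].
t (time) has dimensions [T].

Left side: [T]
Right side: [T]

Both sides have the same dimensions, so the equation is dimensionally consistent.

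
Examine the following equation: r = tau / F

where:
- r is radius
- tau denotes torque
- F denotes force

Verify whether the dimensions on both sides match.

Yes

r (radius) has dimensions [L].
tau (torque) has dimensions [L^2 M T^-2].
F (force) has dimensions [L M T^-2].

Left side: [L]
Right side: [L]

Both sides have the same dimensions, so the equation is dimensionally consistent.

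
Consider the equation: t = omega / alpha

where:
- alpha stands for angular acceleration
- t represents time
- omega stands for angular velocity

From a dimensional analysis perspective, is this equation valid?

Yes

alpha (angular acceleration) has dimensions [T^-2].
t (time) has dimensions [T].
omega (angular velocity) has dimensions [T^-1].

Left side: [T]
Right side: [T]

Both sides have the same dimensions, so the equation is dimensionally consistent.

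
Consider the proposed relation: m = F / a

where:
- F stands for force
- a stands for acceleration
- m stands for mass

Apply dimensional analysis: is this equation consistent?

Yes

F (force) has dimensions [L M T^-2].
a (acceleration) has dimensions [L T^-2].
m (mass) has dimensions [M].

Left side: [M]
Right side: [M]

Both sides have the same dimensions, so the equation is dimensionally consistent.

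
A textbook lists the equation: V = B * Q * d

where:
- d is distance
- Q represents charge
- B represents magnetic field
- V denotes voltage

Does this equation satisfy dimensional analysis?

No

d (distance) has dimensions [L].
Q (charge) has dimensions [I T].
B (magnetic field) has dimensions [I^-1 M T^-2].
V (voltage) has dimensions [I^-1 L^2 M T^-3].

Left side: [I^-1 L^2 M T^-3]
Right side: [L M T^-1]

The two sides have different dimensions, so the equation is NOT dimensionally consistent.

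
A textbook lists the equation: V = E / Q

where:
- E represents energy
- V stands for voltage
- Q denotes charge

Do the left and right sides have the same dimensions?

Yes

E (energy) has dimensions [L^2 M T^-2].
V (voltage) has dimensions [I^-1 L^2 M T^-3].
Q (charge) has dimensions [I T].

Left side: [I^-1 L^2 M T^-3]
Right side: [I^-1 L^2 M T^-3]

Both sides have the same dimensions, so the equation is dimensionally consistent.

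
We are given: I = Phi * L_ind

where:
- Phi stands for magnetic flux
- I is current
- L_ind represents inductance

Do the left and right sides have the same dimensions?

No

Phi (magnetic flux) has dimensions [I^-1 L^2 M T^-2].
I (current) has dimensions [I].
L_ind (inductance) has dimensions [I^-2 L^2 M T^-2].

Left side: [I]
Right side: [I^-3 L^4 M^2 T^-4]

The two sides have different dimensions, so the equation is NOT dimensionally consistent.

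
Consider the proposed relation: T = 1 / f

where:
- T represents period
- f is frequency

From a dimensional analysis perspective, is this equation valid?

Yes

T (period) has dimensions [T].
f (frequency) has dimensions [T^-1].

Left side: [T]
Right side: [T]

Both sides have the same dimensions, so the equation is dimensionally consistent.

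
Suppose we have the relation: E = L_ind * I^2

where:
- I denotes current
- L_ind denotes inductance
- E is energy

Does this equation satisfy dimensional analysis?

Yes

I (current) has dimensions [I].
L_ind (inductance) has dimensions [I^-2 L^2 M T^-2].
E (energy) has dimensions [L^2 M T^-2].

Left side: [L^2 M T^-2]
Right side: [L^2 M T^-2]

Both sides have the same dimensions, so the equation is dimensionally consistent.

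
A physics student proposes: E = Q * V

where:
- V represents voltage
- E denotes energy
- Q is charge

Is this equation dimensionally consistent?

Yes

V (voltage) has dimensions [I^-1 L^2 M T^-3].
E (energy) has dimensions [L^2 M T^-2].
Q (charge) has dimensions [I T].

Left side: [L^2 M T^-2]
Right side: [L^2 M T^-2]

Both sides have the same dimensions, so the equation is dimensionally consistent.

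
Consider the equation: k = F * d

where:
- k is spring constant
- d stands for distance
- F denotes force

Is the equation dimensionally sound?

No

k (spring constant) has dimensions [M T^-2].
d (distance) has dimensions [L].
F (force) has dimensions [L M T^-2].

Left side: [M T^-2]
Right side: [L^2 M T^-2]

The two sides have different dimensions, so the equation is NOT dimensionally consistent.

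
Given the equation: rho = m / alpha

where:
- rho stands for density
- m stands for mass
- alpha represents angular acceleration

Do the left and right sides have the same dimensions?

No

rho (density) has dimensions [L^-3 M].
m (mass) has dimensions [M].
alpha (angular acceleration) has dimensions [T^-2].

Left side: [L^-3 M]
Right side: [M T^2]

The two sides have different dimensions, so the equation is NOT dimensionally consistent.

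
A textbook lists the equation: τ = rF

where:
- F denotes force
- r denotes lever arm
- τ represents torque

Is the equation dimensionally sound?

Yes

F (force) has dimensions [L M T^-2].
r (lever arm) has dimensions [L].
τ (torque) has dimensions [L^2 M T^-2].

Left side: [L^2 M T^-2]
Right side: [L^2 M T^-2]

Both sides have the same dimensions, so the equation is dimensionally consistent.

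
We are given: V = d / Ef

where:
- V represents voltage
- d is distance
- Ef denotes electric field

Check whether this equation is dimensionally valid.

No

V (voltage) has dimensions [I^-1 L^2 M T^-3].
d (distance) has dimensions [L].
Ef (electric field) has dimensions [I^-1 L M T^-3].

Left side: [I^-1 L^2 M T^-3]
Right side: [I M^-1 T^3]

The two sides have different dimensions, so the equation is NOT dimensionally consistent.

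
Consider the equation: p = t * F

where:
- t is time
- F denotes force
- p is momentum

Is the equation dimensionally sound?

Yes

t (time) has dimensions [T].
F (force) has dimensions [L M T^-2].
p (momentum) has dimensions [L M T^-1].

Left side: [L M T^-1]
Right side: [L M T^-1]

Both sides have the same dimensions, so the equation is dimensionally consistent.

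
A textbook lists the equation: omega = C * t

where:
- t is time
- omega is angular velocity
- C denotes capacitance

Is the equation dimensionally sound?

No

t (time) has dimensions [T].
omega (angular velocity) has dimensions [T^-1].
C (capacitance) has dimensions [I^2 L^-2 M^-1 T^4].

Left side: [T^-1]
Right side: [I^2 L^-2 M^-1 T^5]

The two sides have different dimensions, so the equation is NOT dimensionally consistent.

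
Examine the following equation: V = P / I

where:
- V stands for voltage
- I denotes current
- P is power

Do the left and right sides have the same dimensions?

Yes

V (voltage) has dimensions [I^-1 L^2 M T^-3].
I (current) has dimensions [I].
P (power) has dimensions [L^2 M T^-3].

Left side: [I^-1 L^2 M T^-3]
Right side: [I^-1 L^2 M T^-3]

Both sides have the same dimensions, so the equation is dimensionally consistent.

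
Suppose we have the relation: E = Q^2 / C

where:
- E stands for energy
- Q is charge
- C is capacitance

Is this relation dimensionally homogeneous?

Yes

E (energy) has dimensions [L^2 M T^-2].
Q (charge) has dimensions [I T].
C (capacitance) has dimensions [I^2 L^-2 M^-1 T^4].

Left side: [L^2 M T^-2]
Right side: [L^2 M T^-2]

Both sides have the same dimensions, so the equation is dimensionally consistent.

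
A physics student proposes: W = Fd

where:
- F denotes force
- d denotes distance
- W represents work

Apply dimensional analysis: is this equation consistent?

Yes

F (force) has dimensions [L M T^-2].
d (distance) has dimensions [L].
W (work) has dimensions [L^2 M T^-2].

Left side: [L^2 M T^-2]
Right side: [L^2 M T^-2]

Both sides have the same dimensions, so the equation is dimensionally consistent.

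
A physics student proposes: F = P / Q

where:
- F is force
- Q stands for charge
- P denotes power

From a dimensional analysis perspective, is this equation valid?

No

F (force) has dimensions [L M T^-2].
Q (charge) has dimensions [I T].
P (power) has dimensions [L^2 M T^-3].

Left side: [L M T^-2]
Right side: [I^-1 L^2 M T^-4]

The two sides have different dimensions, so the equation is NOT dimensionally consistent.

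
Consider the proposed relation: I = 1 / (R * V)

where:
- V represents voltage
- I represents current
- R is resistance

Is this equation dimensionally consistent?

No

V (voltage) has dimensions [I^-1 L^2 M T^-3].
I (current) has dimensions [I].
R (resistance) has dimensions [I^-2 L^2 M T^-3].

Left side: [I]
Right side: [I^3 L^-4 M^-2 T^6]

The two sides have different dimensions, so the equation is NOT dimensionally consistent.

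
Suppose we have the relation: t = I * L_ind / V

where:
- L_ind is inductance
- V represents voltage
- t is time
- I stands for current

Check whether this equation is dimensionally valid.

Yes

L_ind (inductance) has dimensions [I^-2 L^2 M T^-2].
V (voltage) has dimensions [I^-1 L^2 M T^-3].
t (time) has dimensions [T].
I (current) has dimensions [I].

Left side: [T]
Right side: [T]

Both sides have the same dimensions, so the equation is dimensionally consistent.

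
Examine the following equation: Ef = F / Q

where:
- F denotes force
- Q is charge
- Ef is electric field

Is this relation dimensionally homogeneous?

Yes

F (force) has dimensions [L M T^-2].
Q (charge) has dimensions [I T].
Ef (electric field) has dimensions [I^-1 L M T^-3].

Left side: [I^-1 L M T^-3]
Right side: [I^-1 L M T^-3]

Both sides have the same dimensions, so the equation is dimensionally consistent.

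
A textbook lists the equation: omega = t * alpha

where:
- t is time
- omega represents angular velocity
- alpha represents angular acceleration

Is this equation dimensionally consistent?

Yes

t (time) has dimensions [T].
omega (angular velocity) has dimensions [T^-1].
alpha (angular acceleration) has dimensions [T^-2].

Left side: [T^-1]
Right side: [T^-1]

Both sides have the same dimensions, so the equation is dimensionally consistent.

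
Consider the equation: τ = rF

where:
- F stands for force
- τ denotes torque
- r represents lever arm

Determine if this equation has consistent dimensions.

Yes

F (force) has dimensions [L M T^-2].
τ (torque) has dimensions [L^2 M T^-2].
r (lever arm) has dimensions [L].

Left side: [L^2 M T^-2]
Right side: [L^2 M T^-2]

Both sides have the same dimensions, so the equation is dimensionally consistent.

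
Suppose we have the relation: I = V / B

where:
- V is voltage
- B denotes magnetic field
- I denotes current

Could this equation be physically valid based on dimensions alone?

No

V (voltage) has dimensions [I^-1 L^2 M T^-3].
B (magnetic field) has dimensions [I^-1 M T^-2].
I (current) has dimensions [I].

Left side: [I]
Right side: [L^2 T^-1]

The two sides have different dimensions, so the equation is NOT dimensionally consistent.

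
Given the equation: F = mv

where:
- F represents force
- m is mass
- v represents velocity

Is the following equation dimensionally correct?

No

F (force) has dimensions [L M T^-2].
m (mass) has dimensions [M].
v (velocity) has dimensions [L T^-1].

Left side: [L M T^-2]
Right side: [L M T^-1]

The two sides have different dimensions, so the equation is NOT dimensionally consistent.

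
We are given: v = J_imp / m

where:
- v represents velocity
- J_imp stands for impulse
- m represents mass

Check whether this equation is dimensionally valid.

Yes

v (velocity) has dimensions [L T^-1].
J_imp (impulse) has dimensions [L M T^-1].
m (mass) has dimensions [M].

Left side: [L T^-1]
Right side: [L T^-1]

Both sides have the same dimensions, so the equation is dimensionally consistent.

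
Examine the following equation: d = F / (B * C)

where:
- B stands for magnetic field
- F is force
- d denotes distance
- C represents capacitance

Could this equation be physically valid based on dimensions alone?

No

B (magnetic field) has dimensions [I^-1 M T^-2].
F (force) has dimensions [L M T^-2].
d (distance) has dimensions [L].
C (capacitance) has dimensions [I^2 L^-2 M^-1 T^4].

Left side: [L]
Right side: [I^-1 L^3 M T^-4]

The two sides have different dimensions, so the equation is NOT dimensionally consistent.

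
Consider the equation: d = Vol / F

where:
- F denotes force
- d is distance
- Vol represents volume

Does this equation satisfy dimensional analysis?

No

F (force) has dimensions [L M T^-2].
d (distance) has dimensions [L].
Vol (volume) has dimensions [L^3].

Left side: [L]
Right side: [L^2 M^-1 T^2]

The two sides have different dimensions, so the equation is NOT dimensionally consistent.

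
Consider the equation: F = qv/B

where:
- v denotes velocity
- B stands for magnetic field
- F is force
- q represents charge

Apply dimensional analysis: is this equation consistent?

No

v (velocity) has dimensions [L T^-1].
B (magnetic field) has dimensions [I^-1 M T^-2].
F (force) has dimensions [L M T^-2].
q (charge) has dimensions [I T].

Left side: [L M T^-2]
Right side: [I^2 L M^-1 T^2]

The two sides have different dimensions, so the equation is NOT dimensionally consistent.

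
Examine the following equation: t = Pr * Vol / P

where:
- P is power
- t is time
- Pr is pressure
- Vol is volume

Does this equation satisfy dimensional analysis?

Yes

P (power) has dimensions [L^2 M T^-3].
t (time) has dimensions [T].
Pr (pressure) has dimensions [L^-1 M T^-2].
Vol (volume) has dimensions [L^3].

Left side: [T]
Right side: [T]

Both sides have the same dimensions, so the equation is dimensionally consistent.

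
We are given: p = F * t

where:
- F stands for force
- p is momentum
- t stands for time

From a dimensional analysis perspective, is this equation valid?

Yes

F (force) has dimensions [L M T^-2].
p (momentum) has dimensions [L M T^-1].
t (time) has dimensions [T].

Left side: [L M T^-1]
Right side: [L M T^-1]

Both sides have the same dimensions, so the equation is dimensionally consistent.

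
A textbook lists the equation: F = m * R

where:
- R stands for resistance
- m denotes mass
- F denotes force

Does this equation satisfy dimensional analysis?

No

R (resistance) has dimensions [I^-2 L^2 M T^-3].
m (mass) has dimensions [M].
F (force) has dimensions [L M T^-2].

Left side: [L M T^-2]
Right side: [I^-2 L^2 M^2 T^-3]

The two sides have different dimensions, so the equation is NOT dimensionally consistent.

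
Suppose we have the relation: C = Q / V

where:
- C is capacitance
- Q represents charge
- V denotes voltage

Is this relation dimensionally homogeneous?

Yes

C (capacitance) has dimensions [I^2 L^-2 M^-1 T^4].
Q (charge) has dimensions [I T].
V (voltage) has dimensions [I^-1 L^2 M T^-3].

Left side: [I^2 L^-2 M^-1 T^4]
Right side: [I^2 L^-2 M^-1 T^4]

Both sides have the same dimensions, so the equation is dimensionally consistent.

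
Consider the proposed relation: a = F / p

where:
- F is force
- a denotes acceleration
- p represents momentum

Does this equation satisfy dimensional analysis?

No

F (force) has dimensions [L M T^-2].
a (acceleration) has dimensions [L T^-2].
p (momentum) has dimensions [L M T^-1].

Left side: [L T^-2]
Right side: [T^-1]

The two sides have different dimensions, so the equation is NOT dimensionally consistent.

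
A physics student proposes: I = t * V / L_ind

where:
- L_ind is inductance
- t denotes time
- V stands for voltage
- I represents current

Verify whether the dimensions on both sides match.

Yes

L_ind (inductance) has dimensions [I^-2 L^2 M T^-2].
t (time) has dimensions [T].
V (voltage) has dimensions [I^-1 L^2 M T^-3].
I (current) has dimensions [I].

Left side: [I]
Right side: [I]

Both sides have the same dimensions, so the equation is dimensionally consistent.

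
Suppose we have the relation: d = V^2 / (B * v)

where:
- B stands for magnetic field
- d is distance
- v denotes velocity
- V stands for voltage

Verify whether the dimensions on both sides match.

No

B (magnetic field) has dimensions [I^-1 M T^-2].
d (distance) has dimensions [L].
v (velocity) has dimensions [L T^-1].
V (voltage) has dimensions [I^-1 L^2 M T^-3].

Left side: [L]
Right side: [I^-1 L^3 M T^-3]

The two sides have different dimensions, so the equation is NOT dimensionally consistent.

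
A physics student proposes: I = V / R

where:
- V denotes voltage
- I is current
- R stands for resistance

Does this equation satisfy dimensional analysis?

Yes

V (voltage) has dimensions [I^-1 L^2 M T^-3].
I (current) has dimensions [I].
R (resistance) has dimensions [I^-2 L^2 M T^-3].

Left side: [I]
Right side: [I]

Both sides have the same dimensions, so the equation is dimensionally consistent.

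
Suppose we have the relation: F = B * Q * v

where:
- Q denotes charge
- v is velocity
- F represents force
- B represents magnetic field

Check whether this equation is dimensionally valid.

Yes

Q (charge) has dimensions [I T].
v (velocity) has dimensions [L T^-1].
F (force) has dimensions [L M T^-2].
B (magnetic field) has dimensions [I^-1 M T^-2].

Left side: [L M T^-2]
Right side: [L M T^-2]

Both sides have the same dimensions, so the equation is dimensionally consistent.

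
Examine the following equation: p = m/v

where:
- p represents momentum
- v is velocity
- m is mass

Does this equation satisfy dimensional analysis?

No

p (momentum) has dimensions [L M T^-1].
v (velocity) has dimensions [L T^-1].
m (mass) has dimensions [M].

Left side: [L M T^-1]
Right side: [L^-1 M T]

The two sides have different dimensions, so the equation is NOT dimensionally consistent.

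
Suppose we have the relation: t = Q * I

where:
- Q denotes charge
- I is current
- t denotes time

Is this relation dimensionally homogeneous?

No

Q (charge) has dimensions [I T].
I (current) has dimensions [I].
t (time) has dimensions [T].

Left side: [T]
Right side: [I^2 T]

The two sides have different dimensions, so the equation is NOT dimensionally consistent.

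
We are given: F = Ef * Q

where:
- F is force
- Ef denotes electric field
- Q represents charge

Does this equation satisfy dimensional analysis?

Yes

F (force) has dimensions [L M T^-2].
Ef (electric field) has dimensions [I^-1 L M T^-3].
Q (charge) has dimensions [I T].

Left side: [L M T^-2]
Right side: [L M T^-2]

Both sides have the same dimensions, so the equation is dimensionally consistent.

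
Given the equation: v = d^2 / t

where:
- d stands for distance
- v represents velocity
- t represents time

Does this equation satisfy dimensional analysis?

No

d (distance) has dimensions [L].
v (velocity) has dimensions [L T^-1].
t (time) has dimensions [T].

Left side: [L T^-1]
Right side: [L^2 T^-1]

The two sides have different dimensions, so the equation is NOT dimensionally consistent.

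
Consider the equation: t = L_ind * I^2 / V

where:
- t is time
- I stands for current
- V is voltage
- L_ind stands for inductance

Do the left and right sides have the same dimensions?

No

t (time) has dimensions [T].
I (current) has dimensions [I].
V (voltage) has dimensions [I^-1 L^2 M T^-3].
L_ind (inductance) has dimensions [I^-2 L^2 M T^-2].

Left side: [T]
Right side: [I T]

The two sides have different dimensions, so the equation is NOT dimensionally consistent.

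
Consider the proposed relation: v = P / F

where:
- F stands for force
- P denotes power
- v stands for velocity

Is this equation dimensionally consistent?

Yes

F (force) has dimensions [L M T^-2].
P (power) has dimensions [L^2 M T^-3].
v (velocity) has dimensions [L T^-1].

Left side: [L T^-1]
Right side: [L T^-1]

Both sides have the same dimensions, so the equation is dimensionally consistent.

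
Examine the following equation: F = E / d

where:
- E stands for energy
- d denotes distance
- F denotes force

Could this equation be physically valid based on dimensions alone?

Yes

E (energy) has dimensions [L^2 M T^-2].
d (distance) has dimensions [L].
F (force) has dimensions [L M T^-2].

Left side: [L M T^-2]
Right side: [L M T^-2]

Both sides have the same dimensions, so the equation is dimensionally consistent.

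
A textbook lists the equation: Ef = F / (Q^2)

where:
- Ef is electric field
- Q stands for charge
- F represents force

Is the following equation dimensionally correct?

No

Ef (electric field) has dimensions [I^-1 L M T^-3].
Q (charge) has dimensions [I T].
F (force) has dimensions [L M T^-2].

Left side: [I^-1 L M T^-3]
Right side: [I^-2 L M T^-4]

The two sides have different dimensions, so the equation is NOT dimensionally consistent.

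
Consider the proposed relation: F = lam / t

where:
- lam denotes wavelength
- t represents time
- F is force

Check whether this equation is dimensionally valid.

No

lam (wavelength) has dimensions [L].
t (time) has dimensions [T].
F (force) has dimensions [L M T^-2].

Left side: [L M T^-2]
Right side: [L T^-1]

The two sides have different dimensions, so the equation is NOT dimensionally consistent.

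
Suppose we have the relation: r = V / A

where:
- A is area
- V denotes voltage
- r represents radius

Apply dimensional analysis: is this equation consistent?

No

A (area) has dimensions [L^2].
V (voltage) has dimensions [I^-1 L^2 M T^-3].
r (radius) has dimensions [L].

Left side: [L]
Right side: [I^-1 M T^-3]

The two sides have different dimensions, so the equation is NOT dimensionally consistent.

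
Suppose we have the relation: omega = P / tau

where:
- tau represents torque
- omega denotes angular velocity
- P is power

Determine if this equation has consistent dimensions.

Yes

tau (torque) has dimensions [L^2 M T^-2].
omega (angular velocity) has dimensions [T^-1].
P (power) has dimensions [L^2 M T^-3].

Left side: [T^-1]
Right side: [T^-1]

Both sides have the same dimensions, so the equation is dimensionally consistent.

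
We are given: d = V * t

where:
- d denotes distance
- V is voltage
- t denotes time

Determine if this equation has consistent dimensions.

No

d (distance) has dimensions [L].
V (voltage) has dimensions [I^-1 L^2 M T^-3].
t (time) has dimensions [T].

Left side: [L]
Right side: [I^-1 L^2 M T^-2]

The two sides have different dimensions, so the equation is NOT dimensionally consistent.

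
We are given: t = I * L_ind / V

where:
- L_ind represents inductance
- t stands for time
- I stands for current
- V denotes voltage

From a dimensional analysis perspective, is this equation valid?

Yes

L_ind (inductance) has dimensions [I^-2 L^2 M T^-2].
t (time) has dimensions [T].
I (current) has dimensions [I].
V (voltage) has dimensions [I^-1 L^2 M T^-3].

Left side: [T]
Right side: [T]

Both sides have the same dimensions, so the equation is dimensionally consistent.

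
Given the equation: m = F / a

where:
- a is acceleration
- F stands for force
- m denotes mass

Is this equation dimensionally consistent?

Yes

a (acceleration) has dimensions [L T^-2].
F (force) has dimensions [L M T^-2].
m (mass) has dimensions [M].

Left side: [M]
Right side: [M]

Both sides have the same dimensions, so the equation is dimensionally consistent.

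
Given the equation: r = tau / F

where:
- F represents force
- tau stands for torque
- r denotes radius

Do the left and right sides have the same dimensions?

Yes

F (force) has dimensions [L M T^-2].
tau (torque) has dimensions [L^2 M T^-2].
r (radius) has dimensions [L].

Left side: [L]
Right side: [L]

Both sides have the same dimensions, so the equation is dimensionally consistent.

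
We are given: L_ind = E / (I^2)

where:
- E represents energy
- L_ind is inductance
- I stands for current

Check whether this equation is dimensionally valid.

Yes

E (energy) has dimensions [L^2 M T^-2].
L_ind (inductance) has dimensions [I^-2 L^2 M T^-2].
I (current) has dimensions [I].

Left side: [I^-2 L^2 M T^-2]
Right side: [I^-2 L^2 M T^-2]

Both sides have the same dimensions, so the equation is dimensionally consistent.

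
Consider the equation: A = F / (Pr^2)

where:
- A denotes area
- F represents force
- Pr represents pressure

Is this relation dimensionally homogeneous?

No

A (area) has dimensions [L^2].
F (force) has dimensions [L M T^-2].
Pr (pressure) has dimensions [L^-1 M T^-2].

Left side: [L^2]
Right side: [L^3 M^-1 T^2]

The two sides have different dimensions, so the equation is NOT dimensionally consistent.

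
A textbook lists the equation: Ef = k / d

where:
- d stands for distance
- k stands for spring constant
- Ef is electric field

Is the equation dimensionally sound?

No

d (distance) has dimensions [L].
k (spring constant) has dimensions [M T^-2].
Ef (electric field) has dimensions [I^-1 L M T^-3].

Left side: [I^-1 L M T^-3]
Right side: [L^-1 M T^-2]

The two sides have different dimensions, so the equation is NOT dimensionally consistent.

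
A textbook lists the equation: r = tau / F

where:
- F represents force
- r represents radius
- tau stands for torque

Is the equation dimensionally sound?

Yes

F (force) has dimensions [L M T^-2].
r (radius) has dimensions [L].
tau (torque) has dimensions [L^2 M T^-2].

Left side: [L]
Right side: [L]

Both sides have the same dimensions, so the equation is dimensionally consistent.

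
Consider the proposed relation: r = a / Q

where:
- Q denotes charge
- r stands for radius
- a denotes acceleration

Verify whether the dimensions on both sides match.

No

Q (charge) has dimensions [I T].
r (radius) has dimensions [L].
a (acceleration) has dimensions [L T^-2].

Left side: [L]
Right side: [I^-1 L T^-3]

The two sides have different dimensions, so the equation is NOT dimensionally consistent.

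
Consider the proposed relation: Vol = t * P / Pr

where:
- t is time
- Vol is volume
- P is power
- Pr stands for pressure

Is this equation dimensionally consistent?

Yes

t (time) has dimensions [T].
Vol (volume) has dimensions [L^3].
P (power) has dimensions [L^2 M T^-3].
Pr (pressure) has dimensions [L^-1 M T^-2].

Left side: [L^3]
Right side: [L^3]

Both sides have the same dimensions, so the equation is dimensionally consistent.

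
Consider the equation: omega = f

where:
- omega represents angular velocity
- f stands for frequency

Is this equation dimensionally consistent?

Yes

omega (angular velocity) has dimensions [T^-1].
f (frequency) has dimensions [T^-1].

Left side: [T^-1]
Right side: [T^-1]

Both sides have the same dimensions, so the equation is dimensionally consistent.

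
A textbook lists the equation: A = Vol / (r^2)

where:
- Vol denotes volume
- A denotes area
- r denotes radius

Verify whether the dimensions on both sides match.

No

Vol (volume) has dimensions [L^3].
A (area) has dimensions [L^2].
r (radius) has dimensions [L].

Left side: [L^2]
Right side: [L]

The two sides have different dimensions, so the equation is NOT dimensionally consistent.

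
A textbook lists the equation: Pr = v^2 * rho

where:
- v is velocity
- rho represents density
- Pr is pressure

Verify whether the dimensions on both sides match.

Yes

v (velocity) has dimensions [L T^-1].
rho (density) has dimensions [L^-3 M].
Pr (pressure) has dimensions [L^-1 M T^-2].

Left side: [L^-1 M T^-2]
Right side: [L^-1 M T^-2]

Both sides have the same dimensions, so the equation is dimensionally consistent.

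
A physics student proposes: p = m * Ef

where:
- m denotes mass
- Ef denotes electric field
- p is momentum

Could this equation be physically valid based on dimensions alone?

No

m (mass) has dimensions [M].
Ef (electric field) has dimensions [I^-1 L M T^-3].
p (momentum) has dimensions [L M T^-1].

Left side: [L M T^-1]
Right side: [I^-1 L M^2 T^-3]

The two sides have different dimensions, so the equation is NOT dimensionally consistent.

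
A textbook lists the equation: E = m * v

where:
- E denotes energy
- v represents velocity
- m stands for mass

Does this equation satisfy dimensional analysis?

No

E (energy) has dimensions [L^2 M T^-2].
v (velocity) has dimensions [L T^-1].
m (mass) has dimensions [M].

Left side: [L^2 M T^-2]
Right side: [L M T^-1]

The two sides have different dimensions, so the equation is NOT dimensionally consistent.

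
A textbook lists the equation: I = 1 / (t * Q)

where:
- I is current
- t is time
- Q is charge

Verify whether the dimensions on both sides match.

No

I (current) has dimensions [I].
t (time) has dimensions [T].
Q (charge) has dimensions [I T].

Left side: [I]
Right side: [I^-1 T^-2]

The two sides have different dimensions, so the equation is NOT dimensionally consistent.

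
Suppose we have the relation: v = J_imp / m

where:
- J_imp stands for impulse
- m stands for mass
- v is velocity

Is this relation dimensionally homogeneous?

Yes

J_imp (impulse) has dimensions [L M T^-1].
m (mass) has dimensions [M].
v (velocity) has dimensions [L T^-1].

Left side: [L T^-1]
Right side: [L T^-1]

Both sides have the same dimensions, so the equation is dimensionally consistent.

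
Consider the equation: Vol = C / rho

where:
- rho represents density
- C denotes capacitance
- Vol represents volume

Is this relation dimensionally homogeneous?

No

rho (density) has dimensions [L^-3 M].
C (capacitance) has dimensions [I^2 L^-2 M^-1 T^4].
Vol (volume) has dimensions [L^3].

Left side: [L^3]
Right side: [I^2 L M^-2 T^4]

The two sides have different dimensions, so the equation is NOT dimensionally consistent.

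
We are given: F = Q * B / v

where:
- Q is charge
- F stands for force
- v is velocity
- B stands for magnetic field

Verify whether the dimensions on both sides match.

No

Q (charge) has dimensions [I T].
F (force) has dimensions [L M T^-2].
v (velocity) has dimensions [L T^-1].
B (magnetic field) has dimensions [I^-1 M T^-2].

Left side: [L M T^-2]
Right side: [L^-1 M]

The two sides have different dimensions, so the equation is NOT dimensionally consistent.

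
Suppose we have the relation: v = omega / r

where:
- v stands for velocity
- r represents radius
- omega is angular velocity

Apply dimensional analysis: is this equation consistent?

No

v (velocity) has dimensions [L T^-1].
r (radius) has dimensions [L].
omega (angular velocity) has dimensions [T^-1].

Left side: [L T^-1]
Right side: [L^-1 T^-1]

The two sides have different dimensions, so the equation is NOT dimensionally consistent.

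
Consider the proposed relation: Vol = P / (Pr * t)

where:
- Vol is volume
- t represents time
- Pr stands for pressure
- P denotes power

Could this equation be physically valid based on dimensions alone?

No

Vol (volume) has dimensions [L^3].
t (time) has dimensions [T].
Pr (pressure) has dimensions [L^-1 M T^-2].
P (power) has dimensions [L^2 M T^-3].

Left side: [L^3]
Right side: [L^3 T^-2]

The two sides have different dimensions, so the equation is NOT dimensionally consistent.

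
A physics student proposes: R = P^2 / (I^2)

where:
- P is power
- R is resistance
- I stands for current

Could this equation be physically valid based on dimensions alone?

No

P (power) has dimensions [L^2 M T^-3].
R (resistance) has dimensions [I^-2 L^2 M T^-3].
I (current) has dimensions [I].

Left side: [I^-2 L^2 M T^-3]
Right side: [I^-2 L^4 M^2 T^-6]

The two sides have different dimensions, so the equation is NOT dimensionally consistent.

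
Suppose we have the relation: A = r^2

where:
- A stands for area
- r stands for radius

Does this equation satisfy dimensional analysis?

Yes

A (area) has dimensions [L^2].
r (radius) has dimensions [L].

Left side: [L^2]
Right side: [L^2]

Both sides have the same dimensions, so the equation is dimensionally consistent.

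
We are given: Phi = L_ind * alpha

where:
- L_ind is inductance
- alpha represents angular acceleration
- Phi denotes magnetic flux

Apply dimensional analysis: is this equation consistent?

No

L_ind (inductance) has dimensions [I^-2 L^2 M T^-2].
alpha (angular acceleration) has dimensions [T^-2].
Phi (magnetic flux) has dimensions [I^-1 L^2 M T^-2].

Left side: [I^-1 L^2 M T^-2]
Right side: [I^-2 L^2 M T^-4]

The two sides have different dimensions, so the equation is NOT dimensionally consistent.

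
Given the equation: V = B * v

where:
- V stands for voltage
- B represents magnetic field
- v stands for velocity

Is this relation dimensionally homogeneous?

No

V (voltage) has dimensions [I^-1 L^2 M T^-3].
B (magnetic field) has dimensions [I^-1 M T^-2].
v (velocity) has dimensions [L T^-1].

Left side: [I^-1 L^2 M T^-3]
Right side: [I^-1 L M T^-3]

The two sides have different dimensions, so the equation is NOT dimensionally consistent.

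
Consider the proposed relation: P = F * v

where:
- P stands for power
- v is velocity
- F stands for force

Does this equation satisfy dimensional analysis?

Yes

P (power) has dimensions [L^2 M T^-3].
v (velocity) has dimensions [L T^-1].
F (force) has dimensions [L M T^-2].

Left side: [L^2 M T^-3]
Right side: [L^2 M T^-3]

Both sides have the same dimensions, so the equation is dimensionally consistent.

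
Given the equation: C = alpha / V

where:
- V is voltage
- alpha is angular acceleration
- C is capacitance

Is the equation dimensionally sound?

No

V (voltage) has dimensions [I^-1 L^2 M T^-3].
alpha (angular acceleration) has dimensions [T^-2].
C (capacitance) has dimensions [I^2 L^-2 M^-1 T^4].

Left side: [I^2 L^-2 M^-1 T^4]
Right side: [I L^-2 M^-1 T]

The two sides have different dimensions, so the equation is NOT dimensionally consistent.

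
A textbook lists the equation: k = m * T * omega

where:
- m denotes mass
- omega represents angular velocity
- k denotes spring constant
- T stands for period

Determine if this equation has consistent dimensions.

No

m (mass) has dimensions [M].
omega (angular velocity) has dimensions [T^-1].
k (spring constant) has dimensions [M T^-2].
T (period) has dimensions [T].

Left side: [M T^-2]
Right side: [M]

The two sides have different dimensions, so the equation is NOT dimensionally consistent.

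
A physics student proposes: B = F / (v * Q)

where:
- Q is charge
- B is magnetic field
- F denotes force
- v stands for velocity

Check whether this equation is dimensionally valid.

Yes

Q (charge) has dimensions [I T].
B (magnetic field) has dimensions [I^-1 M T^-2].
F (force) has dimensions [L M T^-2].
v (velocity) has dimensions [L T^-1].

Left side: [I^-1 M T^-2]
Right side: [I^-1 M T^-2]

Both sides have the same dimensions, so the equation is dimensionally consistent.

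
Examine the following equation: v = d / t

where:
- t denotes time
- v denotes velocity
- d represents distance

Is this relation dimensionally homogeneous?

Yes

t (time) has dimensions [T].
v (velocity) has dimensions [L T^-1].
d (distance) has dimensions [L].

Left side: [L T^-1]
Right side: [L T^-1]

Both sides have the same dimensions, so the equation is dimensionally consistent.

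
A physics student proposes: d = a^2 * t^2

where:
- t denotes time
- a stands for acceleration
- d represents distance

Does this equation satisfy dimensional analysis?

No

t (time) has dimensions [T].
a (acceleration) has dimensions [L T^-2].
d (distance) has dimensions [L].

Left side: [L]
Right side: [L^2 T^-2]

The two sides have different dimensions, so the equation is NOT dimensionally consistent.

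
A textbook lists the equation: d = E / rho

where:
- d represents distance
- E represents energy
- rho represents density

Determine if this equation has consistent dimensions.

No

d (distance) has dimensions [L].
E (energy) has dimensions [L^2 M T^-2].
rho (density) has dimensions [L^-3 M].

Left side: [L]
Right side: [L^5 T^-2]

The two sides have different dimensions, so the equation is NOT dimensionally consistent.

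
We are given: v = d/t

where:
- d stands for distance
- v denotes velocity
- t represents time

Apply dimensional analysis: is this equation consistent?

Yes

d (distance) has dimensions [L].
v (velocity) has dimensions [L T^-1].
t (time) has dimensions [T].

Left side: [L T^-1]
Right side: [L T^-1]

Both sides have the same dimensions, so the equation is dimensionally consistent.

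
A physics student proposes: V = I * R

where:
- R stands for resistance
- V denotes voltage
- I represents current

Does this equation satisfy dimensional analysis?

Yes

R (resistance) has dimensions [I^-2 L^2 M T^-3].
V (voltage) has dimensions [I^-1 L^2 M T^-3].
I (current) has dimensions [I].

Left side: [I^-1 L^2 M T^-3]
Right side: [I^-1 L^2 M T^-3]

Both sides have the same dimensions, so the equation is dimensionally consistent.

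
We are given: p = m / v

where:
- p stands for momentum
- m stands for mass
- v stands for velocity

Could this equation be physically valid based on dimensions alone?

No

p (momentum) has dimensions [L M T^-1].
m (mass) has dimensions [M].
v (velocity) has dimensions [L T^-1].

Left side: [L M T^-1]
Right side: [L^-1 M T]

The two sides have different dimensions, so the equation is NOT dimensionally consistent.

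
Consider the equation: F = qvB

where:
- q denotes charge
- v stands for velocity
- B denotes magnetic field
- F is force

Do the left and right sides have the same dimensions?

Yes

q (charge) has dimensions [I T].
v (velocity) has dimensions [L T^-1].
B (magnetic field) has dimensions [I^-1 M T^-2].
F (force) has dimensions [L M T^-2].

Left side: [L M T^-2]
Right side: [L M T^-2]

Both sides have the same dimensions, so the equation is dimensionally consistent.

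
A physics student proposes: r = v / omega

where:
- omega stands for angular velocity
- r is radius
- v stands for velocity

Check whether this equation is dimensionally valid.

Yes

omega (angular velocity) has dimensions [T^-1].
r (radius) has dimensions [L].
v (velocity) has dimensions [L T^-1].

Left side: [L]
Right side: [L]

Both sides have the same dimensions, so the equation is dimensionally consistent.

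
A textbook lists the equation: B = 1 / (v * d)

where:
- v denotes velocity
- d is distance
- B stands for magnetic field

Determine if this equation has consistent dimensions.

No

v (velocity) has dimensions [L T^-1].
d (distance) has dimensions [L].
B (magnetic field) has dimensions [I^-1 M T^-2].

Left side: [I^-1 M T^-2]
Right side: [L^-2 T]

The two sides have different dimensions, so the equation is NOT dimensionally consistent.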